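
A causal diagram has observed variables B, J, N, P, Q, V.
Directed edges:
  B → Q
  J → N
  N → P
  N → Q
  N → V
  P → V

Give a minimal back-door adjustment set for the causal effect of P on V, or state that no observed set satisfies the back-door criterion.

P→V: minimal back-door set {N}.

desc(P)\{P}={V}; candidates ⊆ {B,J,N,Q}.
size 0: {}; under {} P still reaches {J,N,Q,V} ∋ V.
{N}: P⊥V given {N} in G with P→· removed — back-door holds.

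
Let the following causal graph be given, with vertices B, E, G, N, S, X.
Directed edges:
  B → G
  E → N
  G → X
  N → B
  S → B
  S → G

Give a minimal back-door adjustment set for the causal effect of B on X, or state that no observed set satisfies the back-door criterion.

B→X: minimal back-door set {S}.

desc(B)\{B}={G,X}; candidates ⊆ {E,N,S}.
size 0: {}; under {} B still reaches {E,G,N,S,X} ∋ X.
{S}: B⊥X given {S} in G with B→· removed — back-door holds.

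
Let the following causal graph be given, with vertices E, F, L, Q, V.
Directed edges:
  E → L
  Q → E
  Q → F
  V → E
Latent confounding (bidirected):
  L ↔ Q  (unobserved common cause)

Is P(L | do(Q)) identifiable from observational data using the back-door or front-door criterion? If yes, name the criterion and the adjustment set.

P(L|do(Q)): frontdoor, adjust for {E}.

desc(Q)\{Q}={E,F,L}; candidates ⊆ {V}.
Q↔L: latent back-door arc(s) into Q.
size 0: {}; under {} Q still reaches {L} ∋ L.
size 1: {V}; under {V} Q still reaches {L} ∋ L.
Q↔L cannot be blocked by any observed set — no back-door set.
{E}: (i) intercepts every directed Q→L path; (ii) no back-door Q→{E}; (iii) {Q} blocks every back-door {E}→L. Front-door holds.
P(L|do(Q)) = Σ_{E} P(E|Q) Σ_{Q'} P(L|E,Q')P(Q').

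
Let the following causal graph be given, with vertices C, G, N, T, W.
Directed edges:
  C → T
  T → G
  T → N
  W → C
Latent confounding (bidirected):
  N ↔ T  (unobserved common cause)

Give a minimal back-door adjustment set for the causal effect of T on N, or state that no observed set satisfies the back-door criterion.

desc(T)\{T}={G,N}; candidates ⊆ {C,W}.
T↔N: latent back-door arc(s) into T.
size 0: {}; under {} T still reaches {C,N,W} ∋ N.
size 1: {C}, {W}; under {C} T still reaches {N} ∋ N.
size 2: {C,W}; under {C,W} T still reaches {N} ∋ N.
T↔N cannot be blocked by any observed set — no back-door set.

T→N: no observed back-door set.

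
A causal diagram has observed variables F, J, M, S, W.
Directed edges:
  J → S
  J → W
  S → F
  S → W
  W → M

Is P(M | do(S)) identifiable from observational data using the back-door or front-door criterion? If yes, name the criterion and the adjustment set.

desc(S)\{S}={F,M,W}; candidates ⊆ {J}.
size 0: {}; under {} S still reaches {J,M,W} ∋ M.
{J}: S⊥M given {J} in G with S→· removed — back-door holds.
P(M|do(S)) = Σ_{J} P(M|S,J)·P(J).

P(M|do(S)): backdoor, adjust for {J}.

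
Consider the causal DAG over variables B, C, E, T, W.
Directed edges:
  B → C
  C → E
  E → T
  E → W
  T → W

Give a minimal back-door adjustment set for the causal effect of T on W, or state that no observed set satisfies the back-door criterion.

desc(T)\{T}={W}; candidates ⊆ {B,C,E}.
size 0: {}; under {} T still reaches {B,C,E,W} ∋ W.
{E}: T⊥W given {E} in G with T→· removed — back-door holds.

T→W: minimal back-door set {E}.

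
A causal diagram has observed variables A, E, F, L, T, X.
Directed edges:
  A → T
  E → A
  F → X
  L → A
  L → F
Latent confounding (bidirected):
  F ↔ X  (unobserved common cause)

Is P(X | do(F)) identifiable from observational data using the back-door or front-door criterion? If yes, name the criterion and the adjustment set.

desc(F)\{F}={X}; candidates ⊆ {A,E,L,T}.
F↔X: latent back-door arc(s) into F.
size 0: {}; under {} F still reaches {A,L,T,X} ∋ X.
size 1: {A}, {E}, {L} …(+1); under {A} F still reaches {E,L,X} ∋ X.
size 2: {A,E}, {A,L}, {A,T} …(+3); under {A,E} F still reaches {L,X} ∋ X.
F↔X cannot be blocked by any observed set — no back-door set.
No mediator lies on a directed F→…→X path.
Neither criterion identifies P(X|do(F)) in this graph.

P(X|do(F)): not identifiable (no BD/FD set).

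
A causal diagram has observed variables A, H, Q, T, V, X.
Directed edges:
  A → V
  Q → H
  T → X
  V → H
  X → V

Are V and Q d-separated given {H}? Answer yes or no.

No — V and Q are d-connected given {H}.

Bayes-Ball from V | {H} reaches {A,Q,T,X}.
Q ∈ reach(V|{H}) ⇒ V ⊥̸ Q | {H}.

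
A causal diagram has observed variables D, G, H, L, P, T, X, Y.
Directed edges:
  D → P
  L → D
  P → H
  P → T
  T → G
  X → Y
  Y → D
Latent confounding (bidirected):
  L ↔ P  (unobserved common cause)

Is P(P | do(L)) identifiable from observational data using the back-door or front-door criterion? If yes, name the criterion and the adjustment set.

desc(L)\{L}={D,G,H,P,T}; candidates ⊆ {X,Y}.
L↔P: latent back-door arc(s) into L.
size 0: {}; under {} L still reaches {G,H,P,T} ∋ P.
size 1: {X}, {Y}; under {X} L still reaches {G,H,P,T} ∋ P.
size 2: {X,Y}; under {X,Y} L still reaches {G,H,P,T} ∋ P.
L↔P cannot be blocked by any observed set — no back-door set.
{D}: (i) intercepts every directed L→P path; (ii) no back-door L→{D}; (iii) {L} blocks every back-door {D}→P. Front-door holds.
P(P|do(L)) = Σ_{D} P(D|L) Σ_{L'} P(P|D,L')P(L').

P(P|do(L)): frontdoor, adjust for {D}.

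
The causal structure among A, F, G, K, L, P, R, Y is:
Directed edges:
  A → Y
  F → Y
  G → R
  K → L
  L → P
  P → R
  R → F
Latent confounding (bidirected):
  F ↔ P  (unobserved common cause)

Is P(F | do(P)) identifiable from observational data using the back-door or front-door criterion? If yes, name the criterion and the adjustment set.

P(F|do(P)): frontdoor, adjust for {R}.

desc(P)\{P}={F,R,Y}; candidates ⊆ {A,G,K,L}.
P↔F: latent back-door arc(s) into P.
size 0: {}; under {} P still reaches {F,K,L,Y} ∋ F.
size 1: {A}, {G}, {K} …(+1); under {A} P still reaches {F,K,L,Y} ∋ F.
size 2: {A,G}, {A,K}, {A,L} …(+3); under {A,G} P still reaches {F,K,L,Y} ∋ F.
P↔F cannot be blocked by any observed set — no back-door set.
{R}: (i) intercepts every directed P→F path; (ii) no back-door P→{R}; (iii) {P} blocks every back-door {R}→F. Front-door holds.
P(F|do(P)) = Σ_{R} P(R|P) Σ_{P'} P(F|R,P')P(P').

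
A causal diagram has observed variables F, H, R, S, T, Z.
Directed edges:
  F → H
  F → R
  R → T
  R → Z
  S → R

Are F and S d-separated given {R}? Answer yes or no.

No — F and S are d-connected given {R}.

Bayes-Ball from F | {R} reaches {H,S}.
S ∈ reach(F|{R}) ⇒ F ⊥̸ S | {R}.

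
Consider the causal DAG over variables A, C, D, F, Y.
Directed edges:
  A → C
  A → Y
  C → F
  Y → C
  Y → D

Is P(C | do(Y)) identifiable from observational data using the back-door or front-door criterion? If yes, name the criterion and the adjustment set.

desc(Y)\{Y}={C,D,F}; candidates ⊆ {A}.
size 0: {}; under {} Y still reaches {A,C,F} ∋ C.
{A}: Y⊥C given {A} in G with Y→· removed — back-door holds.
P(C|do(Y)) = Σ_{A} P(C|Y,A)·P(A).

P(C|do(Y)): backdoor, adjust for {A}.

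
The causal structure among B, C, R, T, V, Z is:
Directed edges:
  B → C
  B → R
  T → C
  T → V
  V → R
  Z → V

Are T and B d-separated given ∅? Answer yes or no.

Bayes-Ball from T | ∅ reaches {C,R,V}.
B ∉ reach(T|∅) ⇒ T ⊥ B | ∅.

Yes — T ⊥ B | ∅.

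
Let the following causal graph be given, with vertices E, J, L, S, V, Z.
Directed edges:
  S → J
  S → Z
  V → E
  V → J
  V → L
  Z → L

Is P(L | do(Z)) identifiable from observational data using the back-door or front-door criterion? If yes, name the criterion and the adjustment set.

desc(Z)\{Z}={L}; candidates ⊆ {E,J,S,V}.
∅: Z⊥L given ∅ in G with Z→· removed — back-door holds.
P(L|do(Z)) = P(L|Z) — no adjustment needed.

P(L|do(Z)): backdoor, adjust for ∅.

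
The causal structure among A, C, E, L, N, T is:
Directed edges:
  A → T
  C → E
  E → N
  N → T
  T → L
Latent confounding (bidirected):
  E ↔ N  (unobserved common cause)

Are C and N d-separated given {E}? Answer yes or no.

No — C and N are d-connected given {E}.

Bayes-Ball from C | {E} reaches {L,N,T}.
N ∈ reach(C|{E}) ⇒ C ⊥̸ N | {E}.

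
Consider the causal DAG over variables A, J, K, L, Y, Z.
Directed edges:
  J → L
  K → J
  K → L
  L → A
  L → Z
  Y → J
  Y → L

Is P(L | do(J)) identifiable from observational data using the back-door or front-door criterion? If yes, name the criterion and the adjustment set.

desc(J)\{J}={A,L,Z}; candidates ⊆ {K,Y}.
size 0: {}; under {} J still reaches {A,K,L,Y,Z} ∋ L.
size 1: {K}, {Y}; under {K} J still reaches {A,L,Y,Z} ∋ L.
{K,Y}: J⊥L given {K,Y} in G with J→· removed — back-door holds.
P(L|do(J)) = Σ_{K,Y} P(L|J,K,Y)·P(K,Y).

P(L|do(J)): backdoor, adjust for {K, Y}.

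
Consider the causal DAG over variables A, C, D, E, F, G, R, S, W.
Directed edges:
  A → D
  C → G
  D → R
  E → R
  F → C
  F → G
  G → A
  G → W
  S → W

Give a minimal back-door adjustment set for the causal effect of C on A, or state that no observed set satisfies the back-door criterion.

C→A: minimal back-door set {F}.

desc(C)\{C}={A,D,G,R,W}; candidates ⊆ {E,F,S}.
size 0: {}; under {} C still reaches {A,D,F,G,R,W} ∋ A.
{F}: C⊥A given {F} in G with C→· removed — back-door holds.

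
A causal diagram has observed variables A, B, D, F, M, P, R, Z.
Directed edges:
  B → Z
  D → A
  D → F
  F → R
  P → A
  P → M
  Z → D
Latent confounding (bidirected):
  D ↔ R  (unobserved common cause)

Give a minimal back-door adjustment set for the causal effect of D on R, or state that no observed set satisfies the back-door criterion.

D→R: no observed back-door set.

desc(D)\{D}={A,F,R}; candidates ⊆ {B,M,P,Z}.
D↔R: latent back-door arc(s) into D.
size 0: {}; under {} D still reaches {B,R,Z} ∋ R.
size 1: {B}, {M}, {P} …(+1); under {B} D still reaches {R,Z} ∋ R.
size 2: {B,M}, {B,P}, {B,Z} …(+3); under {B,M} D still reaches {R,Z} ∋ R.
D↔R cannot be blocked by any observed set — no back-door set.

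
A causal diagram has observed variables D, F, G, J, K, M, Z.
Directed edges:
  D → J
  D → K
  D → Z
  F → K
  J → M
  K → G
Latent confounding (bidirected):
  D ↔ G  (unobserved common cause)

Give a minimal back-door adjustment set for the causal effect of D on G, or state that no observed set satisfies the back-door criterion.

desc(D)\{D}={G,J,K,M,Z}; candidates ⊆ {F}.
D↔G: latent back-door arc(s) into D.
size 0: {}; under {} D still reaches {G} ∋ G.
size 1: {F}; under {F} D still reaches {G} ∋ G.
D↔G cannot be blocked by any observed set — no back-door set.

D→G: no observed back-door set.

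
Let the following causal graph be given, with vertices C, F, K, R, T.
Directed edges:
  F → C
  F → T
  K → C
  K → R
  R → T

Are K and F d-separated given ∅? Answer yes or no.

Yes — K ⊥ F | ∅.

Bayes-Ball from K | ∅ reaches {C,R,T}.
F ∉ reach(K|∅) ⇒ K ⊥ F | ∅.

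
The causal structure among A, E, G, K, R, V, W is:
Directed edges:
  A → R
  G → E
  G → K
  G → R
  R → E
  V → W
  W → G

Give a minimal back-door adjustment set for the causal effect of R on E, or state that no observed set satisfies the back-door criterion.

desc(R)\{R}={E}; candidates ⊆ {A,G,K,V,W}.
size 0: {}; under {} R still reaches {A,E,G,K,V,W} ∋ E.
{G}: R⊥E given {G} in G with R→· removed — back-door holds.

R→E: minimal back-door set {G}.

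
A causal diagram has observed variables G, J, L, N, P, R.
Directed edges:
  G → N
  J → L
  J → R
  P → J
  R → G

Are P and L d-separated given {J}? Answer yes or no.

Bayes-Ball from P | {J} reaches ∅.
L ∉ reach(P|{J}) ⇒ P ⊥ L | {J}.

Yes — P ⊥ L | {J}.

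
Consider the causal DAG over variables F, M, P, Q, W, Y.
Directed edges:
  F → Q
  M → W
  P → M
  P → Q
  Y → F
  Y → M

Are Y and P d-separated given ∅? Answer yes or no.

Bayes-Ball from Y | ∅ reaches {F,M,Q,W}.
P ∉ reach(Y|∅) ⇒ Y ⊥ P | ∅.

Yes — Y ⊥ P | ∅.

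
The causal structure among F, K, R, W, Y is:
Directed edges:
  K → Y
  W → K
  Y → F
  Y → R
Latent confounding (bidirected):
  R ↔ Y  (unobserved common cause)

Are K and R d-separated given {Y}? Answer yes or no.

No — K and R are d-connected given {Y}.

Bayes-Ball from K | {Y} reaches {R,W}.
R ∈ reach(K|{Y}) ⇒ K ⊥̸ R | {Y}.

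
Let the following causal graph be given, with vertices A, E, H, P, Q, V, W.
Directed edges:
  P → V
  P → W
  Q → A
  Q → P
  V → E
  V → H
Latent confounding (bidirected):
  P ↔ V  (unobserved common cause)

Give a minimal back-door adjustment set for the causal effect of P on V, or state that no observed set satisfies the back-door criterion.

desc(P)\{P}={E,H,V,W}; candidates ⊆ {A,Q}.
P↔V: latent back-door arc(s) into P.
size 0: {}; under {} P still reaches {A,E,H,Q,V} ∋ V.
size 1: {A}, {Q}; under {A} P still reaches {E,H,Q,V} ∋ V.
size 2: {A,Q}; under {A,Q} P still reaches {E,H,V} ∋ V.
P↔V cannot be blocked by any observed set — no back-door set.

P→V: no observed back-door set.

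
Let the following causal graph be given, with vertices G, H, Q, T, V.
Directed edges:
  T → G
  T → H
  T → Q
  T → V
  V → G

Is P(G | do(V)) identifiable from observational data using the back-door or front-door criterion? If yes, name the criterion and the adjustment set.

P(G|do(V)): backdoor, adjust for {T}.

desc(V)\{V}={G}; candidates ⊆ {H,Q,T}.
size 0: {}; under {} V still reaches {G,H,Q,T} ∋ G.
{T}: V⊥G given {T} in G with V→· removed — back-door holds.
P(G|do(V)) = Σ_{T} P(G|V,T)·P(T).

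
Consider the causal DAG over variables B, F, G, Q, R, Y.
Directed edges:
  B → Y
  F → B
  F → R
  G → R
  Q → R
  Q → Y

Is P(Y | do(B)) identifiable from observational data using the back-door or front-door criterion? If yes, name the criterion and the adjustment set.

P(Y|do(B)): backdoor, adjust for ∅.

desc(B)\{B}={Y}; candidates ⊆ {F,G,Q,R}.
∅: B⊥Y given ∅ in G with B→· removed — back-door holds.
P(Y|do(B)) = P(Y|B) — no adjustment needed.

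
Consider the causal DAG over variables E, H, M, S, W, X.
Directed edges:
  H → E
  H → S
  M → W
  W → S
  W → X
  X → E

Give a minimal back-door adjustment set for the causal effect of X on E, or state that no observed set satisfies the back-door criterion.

X→E: minimal back-door set ∅.

desc(X)\{X}={E}; candidates ⊆ {H,M,S,W}.
∅: X⊥E given ∅ in G with X→· removed — back-door holds.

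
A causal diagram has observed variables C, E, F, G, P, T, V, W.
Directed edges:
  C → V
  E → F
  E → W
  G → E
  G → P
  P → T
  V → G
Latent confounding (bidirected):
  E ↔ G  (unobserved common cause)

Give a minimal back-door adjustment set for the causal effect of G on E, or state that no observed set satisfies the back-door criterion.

G→E: no observed back-door set.

desc(G)\{G}={E,F,P,T,W}; candidates ⊆ {C,V}.
G↔E: latent back-door arc(s) into G.
size 0: {}; under {} G still reaches {C,E,F,V,W} ∋ E.
size 1: {C}, {V}; under {C} G still reaches {E,F,V,W} ∋ E.
size 2: {C,V}; under {C,V} G still reaches {E,F,W} ∋ E.
G↔E cannot be blocked by any observed set — no back-door set.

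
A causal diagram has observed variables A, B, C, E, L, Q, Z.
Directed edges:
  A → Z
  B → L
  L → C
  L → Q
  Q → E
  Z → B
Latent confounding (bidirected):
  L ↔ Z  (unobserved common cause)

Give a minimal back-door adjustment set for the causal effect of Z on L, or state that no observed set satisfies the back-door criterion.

Z→L: no observed back-door set.

desc(Z)\{Z}={B,C,E,L,Q}; candidates ⊆ {A}.
Z↔L: latent back-door arc(s) into Z.
size 0: {}; under {} Z still reaches {A,C,E,L,Q} ∋ L.
size 1: {A}; under {A} Z still reaches {C,E,L,Q} ∋ L.
Z↔L cannot be blocked by any observed set — no back-door set.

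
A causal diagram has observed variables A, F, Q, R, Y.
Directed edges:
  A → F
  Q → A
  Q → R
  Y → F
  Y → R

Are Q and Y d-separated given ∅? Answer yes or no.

Bayes-Ball from Q | ∅ reaches {A,F,R}.
Y ∉ reach(Q|∅) ⇒ Q ⊥ Y | ∅.

Yes — Q ⊥ Y | ∅.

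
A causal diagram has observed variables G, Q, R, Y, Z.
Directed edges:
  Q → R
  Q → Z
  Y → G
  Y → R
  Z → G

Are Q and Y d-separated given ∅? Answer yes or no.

Bayes-Ball from Q | ∅ reaches {G,R,Z}.
Y ∉ reach(Q|∅) ⇒ Q ⊥ Y | ∅.

Yes — Q ⊥ Y | ∅.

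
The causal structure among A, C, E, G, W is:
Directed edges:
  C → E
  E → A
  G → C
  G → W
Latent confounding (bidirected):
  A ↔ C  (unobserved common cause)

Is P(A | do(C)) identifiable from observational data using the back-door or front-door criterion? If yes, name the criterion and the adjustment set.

desc(C)\{C}={A,E}; candidates ⊆ {G,W}.
C↔A: latent back-door arc(s) into C.
size 0: {}; under {} C still reaches {A,G,W} ∋ A.
size 1: {G}, {W}; under {G} C still reaches {A} ∋ A.
size 2: {G,W}; under {G,W} C still reaches {A} ∋ A.
C↔A cannot be blocked by any observed set — no back-door set.
{E}: (i) intercepts every directed C→A path; (ii) no back-door C→{E}; (iii) {C} blocks every back-door {E}→A. Front-door holds.
P(A|do(C)) = Σ_{E} P(E|C) Σ_{C'} P(A|E,C')P(C').

P(A|do(C)): frontdoor, adjust for {E}.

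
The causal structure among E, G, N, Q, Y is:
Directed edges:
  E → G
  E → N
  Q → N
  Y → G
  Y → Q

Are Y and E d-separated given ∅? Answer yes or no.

Bayes-Ball from Y | ∅ reaches {G,N,Q}.
E ∉ reach(Y|∅) ⇒ Y ⊥ E | ∅.

Yes — Y ⊥ E | ∅.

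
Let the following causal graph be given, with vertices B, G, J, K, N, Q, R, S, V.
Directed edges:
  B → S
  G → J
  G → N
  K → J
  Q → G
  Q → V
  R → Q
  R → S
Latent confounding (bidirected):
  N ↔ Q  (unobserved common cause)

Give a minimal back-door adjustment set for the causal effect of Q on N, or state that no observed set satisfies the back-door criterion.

Q→N: no observed back-door set.

desc(Q)\{Q}={G,J,N,V}; candidates ⊆ {B,K,R,S}.
Q↔N: latent back-door arc(s) into Q.
size 0: {}; under {} Q still reaches {N,R,S} ∋ N.
size 1: {B}, {K}, {R} …(+1); under {B} Q still reaches {N,R,S} ∋ N.
size 2: {B,K}, {B,R}, {B,S} …(+3); under {B,K} Q still reaches {N,R,S} ∋ N.
Q↔N cannot be blocked by any observed set — no back-door set.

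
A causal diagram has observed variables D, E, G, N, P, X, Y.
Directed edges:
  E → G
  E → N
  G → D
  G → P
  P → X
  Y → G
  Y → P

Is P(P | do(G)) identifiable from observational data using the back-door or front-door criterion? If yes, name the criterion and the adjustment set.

P(P|do(G)): backdoor, adjust for {Y}.

desc(G)\{G}={D,P,X}; candidates ⊆ {E,N,Y}.
size 0: {}; under {} G still reaches {E,N,P,X,Y} ∋ P.
{Y}: G⊥P given {Y} in G with G→· removed — back-door holds.
P(P|do(G)) = Σ_{Y} P(P|G,Y)·P(Y).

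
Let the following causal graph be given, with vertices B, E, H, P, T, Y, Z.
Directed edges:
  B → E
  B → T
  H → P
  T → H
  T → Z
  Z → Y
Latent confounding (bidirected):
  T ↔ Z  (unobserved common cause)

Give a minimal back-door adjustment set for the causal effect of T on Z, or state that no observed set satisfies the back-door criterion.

T→Z: no observed back-door set.

desc(T)\{T}={H,P,Y,Z}; candidates ⊆ {B,E}.
T↔Z: latent back-door arc(s) into T.
size 0: {}; under {} T still reaches {B,E,Y,Z} ∋ Z.
size 1: {B}, {E}; under {B} T still reaches {Y,Z} ∋ Z.
size 2: {B,E}; under {B,E} T still reaches {Y,Z} ∋ Z.
T↔Z cannot be blocked by any observed set — no back-door set.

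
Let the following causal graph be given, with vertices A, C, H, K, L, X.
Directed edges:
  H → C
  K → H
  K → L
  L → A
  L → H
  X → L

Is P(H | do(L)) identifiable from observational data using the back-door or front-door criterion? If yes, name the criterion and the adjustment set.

desc(L)\{L}={A,C,H}; candidates ⊆ {K,X}.
size 0: {}; under {} L still reaches {C,H,K,X} ∋ H.
{K}: L⊥H given {K} in G with L→· removed — back-door holds.
P(H|do(L)) = Σ_{K} P(H|L,K)·P(K).

P(H|do(L)): backdoor, adjust for {K}.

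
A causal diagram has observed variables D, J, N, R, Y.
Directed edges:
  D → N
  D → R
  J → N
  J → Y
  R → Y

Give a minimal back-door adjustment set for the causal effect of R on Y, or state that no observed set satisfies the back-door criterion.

desc(R)\{R}={Y}; candidates ⊆ {D,J,N}.
∅: R⊥Y given ∅ in G with R→· removed — back-door holds.

R→Y: minimal back-door set ∅.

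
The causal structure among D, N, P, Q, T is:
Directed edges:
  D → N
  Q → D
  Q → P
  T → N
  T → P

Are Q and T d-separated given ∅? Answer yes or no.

Yes — Q ⊥ T | ∅.

Bayes-Ball from Q | ∅ reaches {D,N,P}.
T ∉ reach(Q|∅) ⇒ Q ⊥ T | ∅.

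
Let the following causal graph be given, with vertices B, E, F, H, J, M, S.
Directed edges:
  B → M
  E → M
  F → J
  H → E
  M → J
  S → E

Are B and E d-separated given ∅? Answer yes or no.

Bayes-Ball from B | ∅ reaches {J,M}.
E ∉ reach(B|∅) ⇒ B ⊥ E | ∅.

Yes — B ⊥ E | ∅.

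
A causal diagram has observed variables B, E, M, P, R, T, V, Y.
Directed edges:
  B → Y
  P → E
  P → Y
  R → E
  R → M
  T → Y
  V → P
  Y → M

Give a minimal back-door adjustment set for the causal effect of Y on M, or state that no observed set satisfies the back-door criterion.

Y→M: minimal back-door set ∅.

desc(Y)\{Y}={M}; candidates ⊆ {B,E,P,R,T,V}.
∅: Y⊥M given ∅ in G with Y→· removed — back-door holds.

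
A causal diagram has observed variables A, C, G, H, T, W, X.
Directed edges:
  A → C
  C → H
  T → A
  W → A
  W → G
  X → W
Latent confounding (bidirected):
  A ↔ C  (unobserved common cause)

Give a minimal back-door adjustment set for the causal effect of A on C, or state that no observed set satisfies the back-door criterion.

A→C: no observed back-door set.

desc(A)\{A}={C,H}; candidates ⊆ {G,T,W,X}.
A↔C: latent back-door arc(s) into A.
size 0: {}; under {} A still reaches {C,G,H,T,W,X} ∋ C.
size 1: {G}, {T}, {W} …(+1); under {G} A still reaches {C,H,T,W,X} ∋ C.
size 2: {G,T}, {G,W}, {G,X} …(+3); under {G,T} A still reaches {C,H,W,X} ∋ C.
A↔C cannot be blocked by any observed set — no back-door set.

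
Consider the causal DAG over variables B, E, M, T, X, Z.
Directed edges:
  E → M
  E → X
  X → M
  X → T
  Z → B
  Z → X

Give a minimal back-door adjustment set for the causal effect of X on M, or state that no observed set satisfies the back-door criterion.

X→M: minimal back-door set {E}.

desc(X)\{X}={M,T}; candidates ⊆ {B,E,Z}.
size 0: {}; under {} X still reaches {B,E,M,Z} ∋ M.
{E}: X⊥M given {E} in G with X→· removed — back-door holds.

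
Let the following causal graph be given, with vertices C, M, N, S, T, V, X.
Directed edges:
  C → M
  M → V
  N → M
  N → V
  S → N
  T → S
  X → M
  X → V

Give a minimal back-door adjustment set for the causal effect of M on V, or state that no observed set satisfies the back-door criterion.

M→V: minimal back-door set {N, X}.

desc(M)\{M}={V}; candidates ⊆ {C,N,S,T,X}.
size 0: {}; under {} M still reaches {C,N,S,T,V,X} ∋ V.
size 1: {C}, {N}, {S} …(+2); under {C} M still reaches {N,S,T,V,X} ∋ V.
{N,X}: M⊥V given {N,X} in G with M→· removed — back-door holds.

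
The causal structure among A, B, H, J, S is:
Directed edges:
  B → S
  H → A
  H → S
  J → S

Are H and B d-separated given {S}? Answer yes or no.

Bayes-Ball from H | {S} reaches {A,B,J}.
B ∈ reach(H|{S}) ⇒ H ⊥̸ B | {S}.

No — H and B are d-connected given {S}.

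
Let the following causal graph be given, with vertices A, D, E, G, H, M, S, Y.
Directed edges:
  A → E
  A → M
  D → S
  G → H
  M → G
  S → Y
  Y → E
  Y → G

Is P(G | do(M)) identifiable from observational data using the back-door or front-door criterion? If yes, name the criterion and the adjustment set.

P(G|do(M)): backdoor, adjust for ∅.

desc(M)\{M}={G,H}; candidates ⊆ {A,D,E,S,Y}.
∅: M⊥G given ∅ in G with M→· removed — back-door holds.
P(G|do(M)) = P(G|M) — no adjustment needed.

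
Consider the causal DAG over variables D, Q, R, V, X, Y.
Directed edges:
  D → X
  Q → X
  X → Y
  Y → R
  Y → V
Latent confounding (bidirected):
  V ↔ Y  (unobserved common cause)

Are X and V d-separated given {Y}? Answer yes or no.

Bayes-Ball from X | {Y} reaches {D,Q,V}.
V ∈ reach(X|{Y}) ⇒ X ⊥̸ V | {Y}.

No — X and V are d-connected given {Y}.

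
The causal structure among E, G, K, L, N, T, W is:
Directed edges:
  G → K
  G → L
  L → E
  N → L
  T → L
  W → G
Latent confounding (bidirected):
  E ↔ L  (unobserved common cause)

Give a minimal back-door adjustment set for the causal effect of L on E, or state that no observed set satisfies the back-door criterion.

desc(L)\{L}={E}; candidates ⊆ {G,K,N,T,W}.
L↔E: latent back-door arc(s) into L.
size 0: {}; under {} L still reaches {E,G,K,N,T,W} ∋ E.
size 1: {G}, {K}, {N} …(+2); under {G} L still reaches {E,N,T} ∋ E.
size 2: {G,K}, {G,N}, {G,T} …(+7); under {G,K} L still reaches {E,N,T} ∋ E.
L↔E cannot be blocked by any observed set — no back-door set.

L→E: no observed back-door set.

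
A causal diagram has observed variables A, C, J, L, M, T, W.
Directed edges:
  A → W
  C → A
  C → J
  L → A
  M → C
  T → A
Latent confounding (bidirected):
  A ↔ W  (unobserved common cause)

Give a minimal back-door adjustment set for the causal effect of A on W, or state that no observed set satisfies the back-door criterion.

desc(A)\{A}={W}; candidates ⊆ {C,J,L,M,T}.
A↔W: latent back-door arc(s) into A.
size 0: {}; under {} A still reaches {C,J,L,M,T,W} ∋ W.
size 1: {C}, {J}, {L} …(+2); under {C} A still reaches {L,T,W} ∋ W.
size 2: {C,J}, {C,L}, {C,M} …(+7); under {C,J} A still reaches {L,T,W} ∋ W.
A↔W cannot be blocked by any observed set — no back-door set.

A→W: no observed back-door set.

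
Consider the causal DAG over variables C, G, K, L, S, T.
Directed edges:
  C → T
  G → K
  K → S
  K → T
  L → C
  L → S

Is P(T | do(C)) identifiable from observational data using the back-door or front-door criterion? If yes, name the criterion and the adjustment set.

desc(C)\{C}={T}; candidates ⊆ {G,K,L,S}.
∅: C⊥T given ∅ in G with C→· removed — back-door holds.
P(T|do(C)) = P(T|C) — no adjustment needed.

P(T|do(C)): backdoor, adjust for ∅.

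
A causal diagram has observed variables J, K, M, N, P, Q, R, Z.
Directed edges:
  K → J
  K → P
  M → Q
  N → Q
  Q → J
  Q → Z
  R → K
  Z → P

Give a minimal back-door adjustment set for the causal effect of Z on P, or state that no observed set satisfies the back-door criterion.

Z→P: minimal back-door set ∅.

desc(Z)\{Z}={P}; candidates ⊆ {J,K,M,N,Q,R}.
∅: Z⊥P given ∅ in G with Z→· removed — back-door holds.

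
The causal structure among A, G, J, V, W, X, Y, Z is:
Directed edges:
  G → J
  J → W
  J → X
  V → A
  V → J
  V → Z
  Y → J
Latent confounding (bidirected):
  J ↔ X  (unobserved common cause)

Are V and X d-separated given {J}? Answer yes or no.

No — V and X are d-connected given {J}.

Bayes-Ball from V | {J} reaches {A,G,X,Y,Z}.
X ∈ reach(V|{J}) ⇒ V ⊥̸ X | {J}.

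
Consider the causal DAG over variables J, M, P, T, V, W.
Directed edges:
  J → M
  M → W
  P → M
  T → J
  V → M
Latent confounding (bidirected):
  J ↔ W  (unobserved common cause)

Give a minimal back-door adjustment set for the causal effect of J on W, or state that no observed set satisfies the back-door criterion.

desc(J)\{J}={M,W}; candidates ⊆ {P,T,V}.
J↔W: latent back-door arc(s) into J.
size 0: {}; under {} J still reaches {T,W} ∋ W.
size 1: {P}, {T}, {V}; under {P} J still reaches {T,W} ∋ W.
size 2: {P,T}, {P,V}, {T,V}; under {P,T} J still reaches {W} ∋ W.
J↔W cannot be blocked by any observed set — no back-door set.

J→W: no observed back-door set.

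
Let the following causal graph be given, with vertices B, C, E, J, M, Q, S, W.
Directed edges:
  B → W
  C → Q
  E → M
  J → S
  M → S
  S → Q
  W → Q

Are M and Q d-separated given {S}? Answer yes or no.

Yes — M ⊥ Q | {S}.

Bayes-Ball from M | {S} reaches {E,J}.
Q ∉ reach(M|{S}) ⇒ M ⊥ Q | {S}.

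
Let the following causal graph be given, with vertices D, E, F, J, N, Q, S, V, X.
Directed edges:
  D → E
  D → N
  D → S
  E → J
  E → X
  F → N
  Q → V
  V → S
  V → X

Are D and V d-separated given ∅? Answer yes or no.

Bayes-Ball from D | ∅ reaches {E,J,N,S,X}.
V ∉ reach(D|∅) ⇒ D ⊥ V | ∅.

Yes — D ⊥ V | ∅.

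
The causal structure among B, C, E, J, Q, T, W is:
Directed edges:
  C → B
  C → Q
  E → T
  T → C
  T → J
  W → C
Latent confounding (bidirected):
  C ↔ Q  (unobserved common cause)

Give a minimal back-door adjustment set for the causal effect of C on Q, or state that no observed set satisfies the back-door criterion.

C→Q: no observed back-door set.

desc(C)\{C}={B,Q}; candidates ⊆ {E,J,T,W}.
C↔Q: latent back-door arc(s) into C.
size 0: {}; under {} C still reaches {E,J,Q,T,W} ∋ Q.
size 1: {E}, {J}, {T} …(+1); under {E} C still reaches {J,Q,T,W} ∋ Q.
size 2: {E,J}, {E,T}, {E,W} …(+3); under {E,J} C still reaches {Q,T,W} ∋ Q.
C↔Q cannot be blocked by any observed set — no back-door set.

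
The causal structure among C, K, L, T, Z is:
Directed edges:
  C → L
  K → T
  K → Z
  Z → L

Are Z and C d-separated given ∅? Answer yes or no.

Bayes-Ball from Z | ∅ reaches {K,L,T}.
C ∉ reach(Z|∅) ⇒ Z ⊥ C | ∅.

Yes — Z ⊥ C | ∅.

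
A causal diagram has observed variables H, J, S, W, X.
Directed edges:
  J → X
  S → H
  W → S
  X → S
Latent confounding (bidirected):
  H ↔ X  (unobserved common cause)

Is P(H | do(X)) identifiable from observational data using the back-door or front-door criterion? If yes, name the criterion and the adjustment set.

P(H|do(X)): frontdoor, adjust for {S}.

desc(X)\{X}={H,S}; candidates ⊆ {J,W}.
X↔H: latent back-door arc(s) into X.
size 0: {}; under {} X still reaches {H,J} ∋ H.
size 1: {J}, {W}; under {J} X still reaches {H} ∋ H.
size 2: {J,W}; under {J,W} X still reaches {H} ∋ H.
X↔H cannot be blocked by any observed set — no back-door set.
{S}: (i) intercepts every directed X→H path; (ii) no back-door X→{S}; (iii) {X} blocks every back-door {S}→H. Front-door holds.
P(H|do(X)) = Σ_{S} P(S|X) Σ_{X'} P(H|S,X')P(X').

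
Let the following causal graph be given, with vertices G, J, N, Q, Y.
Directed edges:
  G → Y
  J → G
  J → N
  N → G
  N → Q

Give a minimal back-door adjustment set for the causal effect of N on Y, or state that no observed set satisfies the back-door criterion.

N→Y: minimal back-door set {J}.

desc(N)\{N}={G,Q,Y}; candidates ⊆ {J}.
size 0: {}; under {} N still reaches {G,J,Y} ∋ Y.
{J}: N⊥Y given {J} in G with N→· removed — back-door holds.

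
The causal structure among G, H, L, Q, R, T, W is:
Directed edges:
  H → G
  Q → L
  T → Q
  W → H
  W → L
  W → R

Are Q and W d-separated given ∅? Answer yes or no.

Yes — Q ⊥ W | ∅.

Bayes-Ball from Q | ∅ reaches {L,T}.
W ∉ reach(Q|∅) ⇒ Q ⊥ W | ∅.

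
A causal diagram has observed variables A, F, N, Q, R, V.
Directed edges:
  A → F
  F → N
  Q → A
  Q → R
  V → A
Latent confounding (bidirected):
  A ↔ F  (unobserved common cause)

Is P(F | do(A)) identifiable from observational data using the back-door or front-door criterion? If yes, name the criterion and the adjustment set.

desc(A)\{A}={F,N}; candidates ⊆ {Q,R,V}.
A↔F: latent back-door arc(s) into A.
size 0: {}; under {} A still reaches {F,N,Q,R,V} ∋ F.
size 1: {Q}, {R}, {V}; under {Q} A still reaches {F,N,V} ∋ F.
size 2: {Q,R}, {Q,V}, {R,V}; under {Q,R} A still reaches {F,N,V} ∋ F.
A↔F cannot be blocked by any observed set — no back-door set.
No mediator lies on a directed A→…→F path.
Neither criterion identifies P(F|do(A)) in this graph.

P(F|do(A)): not identifiable (no BD/FD set).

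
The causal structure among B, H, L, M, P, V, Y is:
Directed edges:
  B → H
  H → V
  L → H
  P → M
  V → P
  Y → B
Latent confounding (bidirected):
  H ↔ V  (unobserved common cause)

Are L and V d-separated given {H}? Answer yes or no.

Bayes-Ball from L | {H} reaches {B,M,P,V,Y}.
V ∈ reach(L|{H}) ⇒ L ⊥̸ V | {H}.

No — L and V are d-connected given {H}.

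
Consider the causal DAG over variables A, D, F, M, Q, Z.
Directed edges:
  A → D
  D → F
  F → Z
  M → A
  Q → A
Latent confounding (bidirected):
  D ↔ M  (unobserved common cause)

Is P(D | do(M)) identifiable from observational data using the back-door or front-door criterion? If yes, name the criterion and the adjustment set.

P(D|do(M)): frontdoor, adjust for {A}.

desc(M)\{M}={A,D,F,Z}; candidates ⊆ {Q}.
M↔D: latent back-door arc(s) into M.
size 0: {}; under {} M still reaches {D,F,Z} ∋ D.
size 1: {Q}; under {Q} M still reaches {D,F,Z} ∋ D.
M↔D cannot be blocked by any observed set — no back-door set.
{A}: (i) intercepts every directed M→D path; (ii) no back-door M→{A}; (iii) {M} blocks every back-door {A}→D. Front-door holds.
P(D|do(M)) = Σ_{A} P(A|M) Σ_{M'} P(D|A,M')P(M').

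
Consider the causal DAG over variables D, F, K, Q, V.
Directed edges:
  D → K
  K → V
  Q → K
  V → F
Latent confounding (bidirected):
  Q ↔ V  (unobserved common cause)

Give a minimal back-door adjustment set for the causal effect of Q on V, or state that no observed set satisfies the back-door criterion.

Q→V: no observed back-door set.

desc(Q)\{Q}={F,K,V}; candidates ⊆ {D}.
Q↔V: latent back-door arc(s) into Q.
size 0: {}; under {} Q still reaches {F,V} ∋ V.
size 1: {D}; under {D} Q still reaches {F,V} ∋ V.
Q↔V cannot be blocked by any observed set — no back-door set.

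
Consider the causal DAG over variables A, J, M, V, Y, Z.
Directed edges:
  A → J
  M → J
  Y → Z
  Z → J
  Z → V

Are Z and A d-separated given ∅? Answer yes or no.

Bayes-Ball from Z | ∅ reaches {J,V,Y}.
A ∉ reach(Z|∅) ⇒ Z ⊥ A | ∅.

Yes — Z ⊥ A | ∅.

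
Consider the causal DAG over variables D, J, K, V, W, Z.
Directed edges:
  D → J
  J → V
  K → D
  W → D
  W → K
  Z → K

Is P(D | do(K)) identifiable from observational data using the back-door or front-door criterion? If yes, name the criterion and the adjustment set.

desc(K)\{K}={D,J,V}; candidates ⊆ {W,Z}.
size 0: {}; under {} K still reaches {D,J,V,W,Z} ∋ D.
{W}: K⊥D given {W} in G with K→· removed — back-door holds.
P(D|do(K)) = Σ_{W} P(D|K,W)·P(W).

P(D|do(K)): backdoor, adjust for {W}.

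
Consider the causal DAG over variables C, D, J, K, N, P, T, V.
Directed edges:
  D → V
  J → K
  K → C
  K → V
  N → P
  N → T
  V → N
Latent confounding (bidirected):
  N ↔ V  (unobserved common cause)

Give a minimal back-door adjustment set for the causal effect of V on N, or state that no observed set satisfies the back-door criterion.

V→N: no observed back-door set.

desc(V)\{V}={N,P,T}; candidates ⊆ {C,D,J,K}.
V↔N: latent back-door arc(s) into V.
size 0: {}; under {} V still reaches {C,D,J,K,N,P,T} ∋ N.
size 1: {C}, {D}, {J} …(+1); under {C} V still reaches {D,J,K,N,P,T} ∋ N.
size 2: {C,D}, {C,J}, {C,K} …(+3); under {C,D} V still reaches {J,K,N,P,T} ∋ N.
V↔N cannot be blocked by any observed set — no back-door set.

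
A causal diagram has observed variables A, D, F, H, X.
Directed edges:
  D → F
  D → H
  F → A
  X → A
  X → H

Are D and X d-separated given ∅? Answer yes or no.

Yes — D ⊥ X | ∅.

Bayes-Ball from D | ∅ reaches {A,F,H}.
X ∉ reach(D|∅) ⇒ D ⊥ X | ∅.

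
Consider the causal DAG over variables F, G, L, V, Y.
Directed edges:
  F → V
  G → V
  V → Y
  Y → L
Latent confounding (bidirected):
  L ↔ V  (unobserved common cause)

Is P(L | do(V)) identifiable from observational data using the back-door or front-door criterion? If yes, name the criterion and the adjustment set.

P(L|do(V)): frontdoor, adjust for {Y}.

desc(V)\{V}={L,Y}; candidates ⊆ {F,G}.
V↔L: latent back-door arc(s) into V.
size 0: {}; under {} V still reaches {F,G,L} ∋ L.
size 1: {F}, {G}; under {F} V still reaches {G,L} ∋ L.
size 2: {F,G}; under {F,G} V still reaches {L} ∋ L.
V↔L cannot be blocked by any observed set — no back-door set.
{Y}: (i) intercepts every directed V→L path; (ii) no back-door V→{Y}; (iii) {V} blocks every back-door {Y}→L. Front-door holds.
P(L|do(V)) = Σ_{Y} P(Y|V) Σ_{V'} P(L|Y,V')P(V').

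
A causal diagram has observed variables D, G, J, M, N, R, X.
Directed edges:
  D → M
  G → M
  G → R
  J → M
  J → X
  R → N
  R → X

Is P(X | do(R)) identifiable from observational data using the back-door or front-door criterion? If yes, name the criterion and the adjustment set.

desc(R)\{R}={N,X}; candidates ⊆ {D,G,J,M}.
∅: R⊥X given ∅ in G with R→· removed — back-door holds.
P(X|do(R)) = P(X|R) — no adjustment needed.

P(X|do(R)): backdoor, adjust for ∅.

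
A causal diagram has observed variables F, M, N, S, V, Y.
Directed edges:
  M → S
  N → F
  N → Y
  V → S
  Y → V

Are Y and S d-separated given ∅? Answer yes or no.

Bayes-Ball from Y | ∅ reaches {F,N,S,V}.
S ∈ reach(Y|∅) ⇒ Y ⊥̸ S | ∅.

No — Y and S are d-connected given ∅.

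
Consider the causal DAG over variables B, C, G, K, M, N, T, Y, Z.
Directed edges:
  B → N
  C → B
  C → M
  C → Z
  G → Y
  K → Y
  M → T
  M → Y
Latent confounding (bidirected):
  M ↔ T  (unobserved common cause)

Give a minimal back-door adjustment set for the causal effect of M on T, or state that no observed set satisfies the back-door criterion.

M→T: no observed back-door set.

desc(M)\{M}={T,Y}; candidates ⊆ {B,C,G,K,N,Z}.
M↔T: latent back-door arc(s) into M.
size 0: {}; under {} M still reaches {B,C,N,T,Z} ∋ T.
size 1: {B}, {C}, {G} …(+3); under {B} M still reaches {C,T,Z} ∋ T.
size 2: {B,C}, {B,G}, {B,K} …(+12); under {B,C} M still reaches {T} ∋ T.
M↔T cannot be blocked by any observed set — no back-door set.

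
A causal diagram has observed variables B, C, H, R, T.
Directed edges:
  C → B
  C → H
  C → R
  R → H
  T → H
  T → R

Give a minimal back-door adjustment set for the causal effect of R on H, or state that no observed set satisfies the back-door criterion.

R→H: minimal back-door set {C, T}.

desc(R)\{R}={H}; candidates ⊆ {B,C,T}.
size 0: {}; under {} R still reaches {B,C,H,T} ∋ H.
size 1: {B}, {C}, {T}; under {B} R still reaches {C,H,T} ∋ H.
{C,T}: R⊥H given {C,T} in G with R→· removed — back-door holds.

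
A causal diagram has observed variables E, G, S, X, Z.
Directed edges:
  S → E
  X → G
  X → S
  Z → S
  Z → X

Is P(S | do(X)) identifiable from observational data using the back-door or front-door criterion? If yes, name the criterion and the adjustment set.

P(S|do(X)): backdoor, adjust for {Z}.

desc(X)\{X}={E,G,S}; candidates ⊆ {Z}.
size 0: {}; under {} X still reaches {E,S,Z} ∋ S.
{Z}: X⊥S given {Z} in G with X→· removed — back-door holds.
P(S|do(X)) = Σ_{Z} P(S|X,Z)·P(Z).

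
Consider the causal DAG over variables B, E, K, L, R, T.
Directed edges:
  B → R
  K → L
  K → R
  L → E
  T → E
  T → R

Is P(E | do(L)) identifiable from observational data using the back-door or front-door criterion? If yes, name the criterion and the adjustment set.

P(E|do(L)): backdoor, adjust for ∅.

desc(L)\{L}={E}; candidates ⊆ {B,K,R,T}.
∅: L⊥E given ∅ in G with L→· removed — back-door holds.
P(E|do(L)) = P(E|L) — no adjustment needed.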